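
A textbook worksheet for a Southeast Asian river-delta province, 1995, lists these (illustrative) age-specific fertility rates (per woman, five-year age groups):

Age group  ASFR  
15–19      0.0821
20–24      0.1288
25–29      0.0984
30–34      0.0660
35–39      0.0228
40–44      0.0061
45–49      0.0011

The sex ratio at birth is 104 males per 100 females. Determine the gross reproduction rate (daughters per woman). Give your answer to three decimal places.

0.993

Proportion female at birth = 100 / (100 + 104) = 0.49020.
Sum of ASFRs = 0.0821 + 0.1288 + 0.0984 + 0.0660 + 0.0228 + 0.0061 + 0.0011 = 0.4053
TFR = 5 × 0.4053 = 2.0265
GRR = 0.49020 × 2.0265 = 0.99339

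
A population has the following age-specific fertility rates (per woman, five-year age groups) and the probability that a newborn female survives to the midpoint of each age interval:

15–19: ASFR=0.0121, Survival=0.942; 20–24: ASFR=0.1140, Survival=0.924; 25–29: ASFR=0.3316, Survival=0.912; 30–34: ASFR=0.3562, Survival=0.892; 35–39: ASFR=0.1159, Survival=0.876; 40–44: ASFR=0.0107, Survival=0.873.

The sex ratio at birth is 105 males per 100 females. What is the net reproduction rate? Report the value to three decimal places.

2.068

Proportion female at birth = 100 / (100 + 105) = 0.48780.
Weighting each age-specific rate by interval width and survival:
  15–19: 5 × 0.0121 × 0.942 = 0.05699
  20–24: 5 × 0.1140 × 0.924 = 0.52668
  25–29: 5 × 0.3316 × 0.912 = 1.51210
  30–34: 5 × 0.3562 × 0.892 = 1.58865
  35–39: 5 × 0.1159 × 0.876 = 0.50764
  40–44: 5 × 0.0107 × 0.873 = 0.04671
Sum = 4.23877
NRR = 0.48780 × 4.23877 = 2.06767
With NRR above 1 the population is above replacement fertility.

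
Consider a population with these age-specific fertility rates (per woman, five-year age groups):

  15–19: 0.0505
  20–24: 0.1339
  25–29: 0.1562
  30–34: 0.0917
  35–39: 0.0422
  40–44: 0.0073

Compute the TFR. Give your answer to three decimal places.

Sum of ASFRs = 0.0505 + 0.1339 + 0.1562 + 0.0917 + 0.0422 + 0.0073 = 0.4818
TFR = 5 × 0.4818 = 2.409

2.409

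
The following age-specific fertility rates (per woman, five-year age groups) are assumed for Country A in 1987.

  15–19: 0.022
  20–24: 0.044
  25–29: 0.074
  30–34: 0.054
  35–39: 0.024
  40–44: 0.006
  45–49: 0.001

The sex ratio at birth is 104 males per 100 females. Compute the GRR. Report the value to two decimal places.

0.55

Proportion female at birth = 100 / (100 + 104) = 0.49020.
Sum of ASFRs = 0.022 + 0.044 + 0.074 + 0.054 + 0.024 + 0.006 + 0.001 = 0.225
TFR = 5 × 0.225 = 1.125
GRR = 0.49020 × 1.125 = 0.55148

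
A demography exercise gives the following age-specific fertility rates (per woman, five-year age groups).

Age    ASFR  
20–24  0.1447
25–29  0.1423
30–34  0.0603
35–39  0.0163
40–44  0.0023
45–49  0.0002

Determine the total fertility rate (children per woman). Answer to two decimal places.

1.83

Sum of ASFRs = 0.1447 + 0.1423 + 0.0603 + 0.0163 + 0.0023 + 0.0002 = 0.3661
TFR = 5 × 0.3661 = 1.8305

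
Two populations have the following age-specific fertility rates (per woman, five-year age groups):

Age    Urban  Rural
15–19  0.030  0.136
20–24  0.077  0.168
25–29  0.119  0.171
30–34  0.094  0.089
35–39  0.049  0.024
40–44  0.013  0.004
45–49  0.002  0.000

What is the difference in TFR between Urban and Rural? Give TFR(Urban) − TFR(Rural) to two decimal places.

-1.04

Urban:
  Sum of ASFRs = 0.030 + 0.077 + 0.119 + 0.094 + 0.049 + 0.013 + 0.002 = 0.384
  TFR = 5 × 0.384 = 1.92
Rural:
  Sum of ASFRs = 0.136 + 0.168 + 0.171 + 0.089 + 0.024 + 0.004 + 0.000 = 0.592
  TFR = 5 × 0.592 = 2.96
Difference = 1.92 − 2.96 = -1.04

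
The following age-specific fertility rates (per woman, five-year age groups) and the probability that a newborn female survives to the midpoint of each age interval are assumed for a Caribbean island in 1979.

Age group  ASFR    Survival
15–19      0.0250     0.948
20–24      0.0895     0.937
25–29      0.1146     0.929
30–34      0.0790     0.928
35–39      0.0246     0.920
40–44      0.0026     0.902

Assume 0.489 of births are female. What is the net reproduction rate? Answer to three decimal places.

Proportion female at birth = 0.489.
Survival-weighted fertility by age (5·fₓ·Sₓ):
  15–19: 5 × 0.0250 × 0.948 = 0.11850
  20–24: 5 × 0.0895 × 0.937 = 0.41931
  25–29: 5 × 0.1146 × 0.929 = 0.53232
  30–34: 5 × 0.0790 × 0.928 = 0.36656
  35–39: 5 × 0.0246 × 0.920 = 0.11316
  40–44: 5 × 0.0026 × 0.902 = 0.01173
Sum = 1.56158
NRR = 0.489 × 1.56158 = 0.76361
NRR < 1, so the cohort does not fully replace itself.

0.764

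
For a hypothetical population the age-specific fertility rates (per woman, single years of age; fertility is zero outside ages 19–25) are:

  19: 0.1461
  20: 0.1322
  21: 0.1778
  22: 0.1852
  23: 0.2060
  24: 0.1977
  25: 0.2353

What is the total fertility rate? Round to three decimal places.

1.280

Sum of ASFRs = 0.1461 + 0.1322 + 0.1778 + 0.1852 + 0.2060 + 0.1977 + 0.2353 = 1.2803
TFR = 1.2803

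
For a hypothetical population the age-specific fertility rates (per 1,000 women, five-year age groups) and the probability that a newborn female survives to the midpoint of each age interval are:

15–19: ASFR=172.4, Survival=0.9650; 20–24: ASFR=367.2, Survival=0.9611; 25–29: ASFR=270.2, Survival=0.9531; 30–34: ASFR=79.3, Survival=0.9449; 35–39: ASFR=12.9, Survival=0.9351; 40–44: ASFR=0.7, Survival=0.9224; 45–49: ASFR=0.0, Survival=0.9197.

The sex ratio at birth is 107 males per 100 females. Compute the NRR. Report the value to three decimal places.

Proportion female at birth = 100 / (100 + 107) = 0.48309.
Each age group contributes 5 × ASFR × survival:
  15–19: 5 × 172.4/1000 × 0.9650 = 0.83183
  20–24: 5 × 367.2/1000 × 0.9611 = 1.76458
  25–29: 5 × 270.2/1000 × 0.9531 = 1.28764
  30–34: 5 × 79.3/1000 × 0.9449 = 0.37465
  35–39: 5 × 12.9/1000 × 0.9351 = 0.06031
  40–44: 5 × 0.7/1000 × 0.9224 = 0.00323
  45–49: 5 × 0.0/1000 × 0.9197 = 0.00000
Sum = 4.32224
NRR = 0.48309 × 4.32224 = 2.08803

2.088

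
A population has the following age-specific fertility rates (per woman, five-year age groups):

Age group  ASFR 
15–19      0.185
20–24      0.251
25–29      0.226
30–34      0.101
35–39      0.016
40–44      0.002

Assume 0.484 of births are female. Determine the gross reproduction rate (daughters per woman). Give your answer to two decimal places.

1.89

Proportion female at birth = 0.484.
Sum of ASFRs = 0.185 + 0.251 + 0.226 + 0.101 + 0.016 + 0.002 = 0.781
TFR = 5 × 0.781 = 3.905
GRR = 0.484 × 3.905 = 1.89002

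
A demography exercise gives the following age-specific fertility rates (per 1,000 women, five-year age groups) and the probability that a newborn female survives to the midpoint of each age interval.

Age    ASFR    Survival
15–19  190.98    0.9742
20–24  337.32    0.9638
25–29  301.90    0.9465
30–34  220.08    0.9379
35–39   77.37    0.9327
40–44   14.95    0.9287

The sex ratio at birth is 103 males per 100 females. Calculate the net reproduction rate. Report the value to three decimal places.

Proportion female at birth = 100 / (100 + 103) = 0.49261.
Survival-weighted fertility by age (5·fₓ·Sₓ):
  15–19: 5 × 190.98/1000 × 0.9742 = 0.93026
  20–24: 5 × 337.32/1000 × 0.9638 = 1.62555
  25–29: 5 × 301.90/1000 × 0.9465 = 1.42874
  30–34: 5 × 220.08/1000 × 0.9379 = 1.03207
  35–39: 5 × 77.37/1000 × 0.9327 = 0.36081
  40–44: 5 × 14.95/1000 × 0.9287 = 0.06942
Sum = 5.44685
NRR = 0.49261 × 5.44685 = 2.68317

2.683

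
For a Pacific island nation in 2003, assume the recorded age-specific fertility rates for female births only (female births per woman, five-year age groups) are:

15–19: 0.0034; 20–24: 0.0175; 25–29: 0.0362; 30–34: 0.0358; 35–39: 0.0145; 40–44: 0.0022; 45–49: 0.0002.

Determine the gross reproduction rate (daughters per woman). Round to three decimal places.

0.549

Sum of female ASFRs = 0.0034 + 0.0175 + 0.0362 + 0.0358 + 0.0145 + 0.0022 + 0.0002 = 0.1098
GRR = 5 × 0.1098 = 0.549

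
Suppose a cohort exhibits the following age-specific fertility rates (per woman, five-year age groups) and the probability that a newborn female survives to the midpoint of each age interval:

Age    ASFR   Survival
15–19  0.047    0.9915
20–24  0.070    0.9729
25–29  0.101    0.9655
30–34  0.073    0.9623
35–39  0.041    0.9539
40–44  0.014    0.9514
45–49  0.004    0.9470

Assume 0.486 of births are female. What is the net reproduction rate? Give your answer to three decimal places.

Proportion female at birth = 0.486.
Survival-weighted fertility by age (5·fₓ·Sₓ):
  15–19: 5 × 0.047 × 0.9915 = 0.23300
  20–24: 5 × 0.070 × 0.9729 = 0.34052
  25–29: 5 × 0.101 × 0.9655 = 0.48758
  30–34: 5 × 0.073 × 0.9623 = 0.35124
  35–39: 5 × 0.041 × 0.9539 = 0.19555
  40–44: 5 × 0.014 × 0.9514 = 0.06660
  45–49: 5 × 0.004 × 0.9470 = 0.01894
Sum = 1.69343
NRR = 0.486 × 1.69343 = 0.82301
An NRR under 1 implies long-run decline under these rates.

0.823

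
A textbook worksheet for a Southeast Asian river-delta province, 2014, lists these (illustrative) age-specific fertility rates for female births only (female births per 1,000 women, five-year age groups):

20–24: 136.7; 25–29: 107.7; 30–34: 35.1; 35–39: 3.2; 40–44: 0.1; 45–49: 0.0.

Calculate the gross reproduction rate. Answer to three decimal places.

Sum of female ASFRs = 136.7 + 107.7 + 35.1 + 3.2 + 0.1 + 0.0 = 282.8
GRR = 5 × 282.8 / 1000 = 1.414

1.414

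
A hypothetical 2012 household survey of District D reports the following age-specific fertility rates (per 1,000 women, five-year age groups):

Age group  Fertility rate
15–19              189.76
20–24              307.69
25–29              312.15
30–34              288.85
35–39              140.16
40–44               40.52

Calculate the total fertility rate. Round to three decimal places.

6.396

Sum of ASFRs = 189.76 + 307.69 + 312.15 + 288.85 + 140.16 + 40.52 = 1279.13
TFR = 5 × 1279.13 / 1000 = 6.39565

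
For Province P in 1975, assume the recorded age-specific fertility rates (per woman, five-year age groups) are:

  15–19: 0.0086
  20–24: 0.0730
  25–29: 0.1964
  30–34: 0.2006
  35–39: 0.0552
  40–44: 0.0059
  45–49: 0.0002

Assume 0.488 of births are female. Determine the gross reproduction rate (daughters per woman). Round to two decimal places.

1.32

Proportion female at birth = 0.488.
Sum of ASFRs = 0.0086 + 0.0730 + 0.1964 + 0.2006 + 0.0552 + 0.0059 + 0.0002 = 0.5399
TFR = 5 × 0.5399 = 2.6995
GRR = 0.488 × 2.6995 = 1.31736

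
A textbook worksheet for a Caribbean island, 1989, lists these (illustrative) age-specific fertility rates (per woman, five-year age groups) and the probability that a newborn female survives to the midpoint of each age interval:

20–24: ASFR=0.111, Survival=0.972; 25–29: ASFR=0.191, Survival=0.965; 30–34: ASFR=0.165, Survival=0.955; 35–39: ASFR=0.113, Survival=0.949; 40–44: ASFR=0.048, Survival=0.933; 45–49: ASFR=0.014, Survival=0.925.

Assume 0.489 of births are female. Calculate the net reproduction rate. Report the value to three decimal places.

1.503

Proportion female at birth = 0.489.
Per-age-group product (5 × ASFR × survival probability):
  20–24: 5 × 0.111 × 0.972 = 0.53946
  25–29: 5 × 0.191 × 0.965 = 0.92158
  30–34: 5 × 0.165 × 0.955 = 0.78788
  35–39: 5 × 0.113 × 0.949 = 0.53619
  40–44: 5 × 0.048 × 0.933 = 0.22392
  45–49: 5 × 0.014 × 0.925 = 0.06475
Sum = 3.07378
NRR = 0.489 × 3.07378 = 1.50308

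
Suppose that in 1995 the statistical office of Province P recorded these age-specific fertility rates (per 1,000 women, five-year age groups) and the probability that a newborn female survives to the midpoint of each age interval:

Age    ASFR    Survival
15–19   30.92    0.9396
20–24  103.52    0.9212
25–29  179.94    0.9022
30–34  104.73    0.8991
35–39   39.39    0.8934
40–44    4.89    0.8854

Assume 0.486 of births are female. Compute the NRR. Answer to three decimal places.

1.022

Proportion female at birth = 0.486.
Survival-weighted fertility by age (5·fₓ·Sₓ):
  15–19: 5 × 30.92/1000 × 0.9396 = 0.14526
  20–24: 5 × 103.52/1000 × 0.9212 = 0.47681
  25–29: 5 × 179.94/1000 × 0.9022 = 0.81171
  30–34: 5 × 104.73/1000 × 0.8991 = 0.47081
  35–39: 5 × 39.39/1000 × 0.8934 = 0.17596
  40–44: 5 × 4.89/1000 × 0.8854 = 0.02165
Sum = 2.10220
NRR = 0.486 × 2.10220 = 1.02167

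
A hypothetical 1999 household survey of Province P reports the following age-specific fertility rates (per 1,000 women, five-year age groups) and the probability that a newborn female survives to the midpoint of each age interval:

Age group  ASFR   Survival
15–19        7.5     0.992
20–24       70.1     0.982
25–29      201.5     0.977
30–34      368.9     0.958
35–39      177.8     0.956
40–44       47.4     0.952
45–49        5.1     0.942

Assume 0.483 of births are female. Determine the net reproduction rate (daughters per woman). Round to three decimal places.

Proportion female at birth = 0.483.
Each age group contributes 5 × ASFR × survival:
  15–19: 5 × 7.5/1000 × 0.992 = 0.03720
  20–24: 5 × 70.1/1000 × 0.982 = 0.34419
  25–29: 5 × 201.5/1000 × 0.977 = 0.98433
  30–34: 5 × 368.9/1000 × 0.958 = 1.76703
  35–39: 5 × 177.8/1000 × 0.956 = 0.84988
  40–44: 5 × 47.4/1000 × 0.952 = 0.22562
  45–49: 5 × 5.1/1000 × 0.942 = 0.02402
Sum = 4.23227
NRR = 0.483 × 4.23227 = 2.04419

2.044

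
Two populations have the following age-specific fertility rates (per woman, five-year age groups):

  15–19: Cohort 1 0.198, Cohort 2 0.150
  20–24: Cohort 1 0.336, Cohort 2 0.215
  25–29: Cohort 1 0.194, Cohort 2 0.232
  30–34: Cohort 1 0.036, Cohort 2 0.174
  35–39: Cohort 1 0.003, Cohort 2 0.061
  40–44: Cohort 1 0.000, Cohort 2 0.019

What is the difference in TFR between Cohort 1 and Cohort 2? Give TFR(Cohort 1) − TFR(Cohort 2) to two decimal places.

-0.42

Cohort 1:
  Sum of ASFRs = 0.198 + 0.336 + 0.194 + 0.036 + 0.003 + 0.000 = 0.767
  TFR = 5 × 0.767 = 3.835
Cohort 2:
  Sum of ASFRs = 0.150 + 0.215 + 0.232 + 0.174 + 0.061 + 0.019 = 0.851
  TFR = 5 × 0.851 = 4.255
Difference = 3.835 − 4.255 = -0.42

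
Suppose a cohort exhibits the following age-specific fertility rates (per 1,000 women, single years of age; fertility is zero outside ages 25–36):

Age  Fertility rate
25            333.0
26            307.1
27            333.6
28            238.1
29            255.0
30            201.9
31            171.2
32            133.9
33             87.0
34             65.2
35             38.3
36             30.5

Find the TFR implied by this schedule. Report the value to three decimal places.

Sum of ASFRs = 333.0 + 307.1 + 333.6 + 238.1 + 255.0 + 201.9 + 171.2 + 133.9 + 87.0 + 65.2 + 38.3 + 30.5 = 2194.8
TFR = 2194.8 / 1000 = 2.1948

2.195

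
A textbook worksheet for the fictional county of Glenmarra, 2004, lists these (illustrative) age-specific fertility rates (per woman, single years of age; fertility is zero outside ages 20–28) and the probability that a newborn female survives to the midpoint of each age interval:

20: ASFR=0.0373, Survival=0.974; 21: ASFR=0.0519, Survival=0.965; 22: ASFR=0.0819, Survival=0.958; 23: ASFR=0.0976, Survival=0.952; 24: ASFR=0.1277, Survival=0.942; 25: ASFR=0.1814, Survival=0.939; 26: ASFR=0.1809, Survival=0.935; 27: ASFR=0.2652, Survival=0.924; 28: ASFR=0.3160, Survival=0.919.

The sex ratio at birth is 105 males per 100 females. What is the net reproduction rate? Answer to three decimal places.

Proportion female at birth = 100 / (100 + 105) = 0.48780.
Survival-weighted fertility by age (1·fₓ·Sₓ):
  20: 1 × 0.0373 × 0.974 = 0.03633
  21: 1 × 0.0519 × 0.965 = 0.05008
  22: 1 × 0.0819 × 0.958 = 0.07846
  23: 1 × 0.0976 × 0.952 = 0.09292
  24: 1 × 0.1277 × 0.942 = 0.12029
  25: 1 × 0.1814 × 0.939 = 0.17033
  26: 1 × 0.1809 × 0.935 = 0.16914
  27: 1 × 0.2652 × 0.924 = 0.24504
  28: 1 × 0.3160 × 0.919 = 0.29040
Sum = 1.25299
NRR = 0.48780 × 1.25299 = 0.61121
With NRR below 1 the population is below replacement fertility.

0.611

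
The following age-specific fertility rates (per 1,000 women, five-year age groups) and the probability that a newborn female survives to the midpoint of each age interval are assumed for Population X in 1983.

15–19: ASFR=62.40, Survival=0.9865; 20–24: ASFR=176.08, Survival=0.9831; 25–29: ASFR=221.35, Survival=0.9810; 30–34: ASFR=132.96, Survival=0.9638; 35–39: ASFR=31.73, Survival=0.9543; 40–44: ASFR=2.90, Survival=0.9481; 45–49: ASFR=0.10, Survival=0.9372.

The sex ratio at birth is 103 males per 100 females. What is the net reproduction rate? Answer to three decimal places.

Proportion female at birth = 100 / (100 + 103) = 0.49261.
Each age group contributes 5 × ASFR × survival:
  15–19: 5 × 62.40/1000 × 0.9865 = 0.30779
  20–24: 5 × 176.08/1000 × 0.9831 = 0.86552
  25–29: 5 × 221.35/1000 × 0.9810 = 1.08572
  30–34: 5 × 132.96/1000 × 0.9638 = 0.64073
  35–39: 5 × 31.73/1000 × 0.9543 = 0.15140
  40–44: 5 × 2.90/1000 × 0.9481 = 0.01375
  45–49: 5 × 0.10/1000 × 0.9372 = 0.00047
Sum = 3.06538
NRR = 0.49261 × 3.06538 = 1.51004

1.510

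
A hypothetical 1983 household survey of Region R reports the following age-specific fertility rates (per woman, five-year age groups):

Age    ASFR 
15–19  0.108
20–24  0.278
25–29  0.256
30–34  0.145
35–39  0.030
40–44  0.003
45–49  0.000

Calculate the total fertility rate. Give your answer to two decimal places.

4.10

Sum of ASFRs = 0.108 + 0.278 + 0.256 + 0.145 + 0.030 + 0.003 + 0.000 = 0.820
TFR = 5 × 0.820 = 4.1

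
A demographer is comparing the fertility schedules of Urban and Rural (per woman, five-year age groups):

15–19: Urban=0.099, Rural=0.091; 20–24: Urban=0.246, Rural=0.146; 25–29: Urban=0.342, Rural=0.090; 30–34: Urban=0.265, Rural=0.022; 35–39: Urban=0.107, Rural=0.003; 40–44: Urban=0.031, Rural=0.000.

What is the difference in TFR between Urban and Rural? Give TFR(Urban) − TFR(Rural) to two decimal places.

Urban:
  Sum of ASFRs = 0.099 + 0.246 + 0.342 + 0.265 + 0.107 + 0.031 = 1.090
  TFR = 5 × 1.090 = 5.45
Rural:
  Sum of ASFRs = 0.091 + 0.146 + 0.090 + 0.022 + 0.003 + 0.000 = 0.352
  TFR = 5 × 0.352 = 1.76
Difference = 5.45 − 1.76 = 3.69

3.69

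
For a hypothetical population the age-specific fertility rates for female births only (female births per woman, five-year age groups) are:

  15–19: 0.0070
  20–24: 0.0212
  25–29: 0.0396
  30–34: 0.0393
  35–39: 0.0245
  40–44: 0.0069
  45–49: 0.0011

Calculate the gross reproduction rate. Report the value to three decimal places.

Sum of female ASFRs = 0.0070 + 0.0212 + 0.0396 + 0.0393 + 0.0245 + 0.0069 + 0.0011 = 0.1396
GRR = 5 × 0.1396 = 0.698

0.698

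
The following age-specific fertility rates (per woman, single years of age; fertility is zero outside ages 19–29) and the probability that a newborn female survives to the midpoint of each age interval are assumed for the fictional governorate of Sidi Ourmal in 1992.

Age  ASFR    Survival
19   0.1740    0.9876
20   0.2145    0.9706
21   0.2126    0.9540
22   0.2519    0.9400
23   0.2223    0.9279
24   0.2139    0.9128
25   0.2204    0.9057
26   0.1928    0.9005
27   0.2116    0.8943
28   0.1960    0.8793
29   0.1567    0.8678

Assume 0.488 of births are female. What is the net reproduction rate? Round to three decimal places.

1.021

Proportion female at birth = 0.488.
Per-age-group product (1 × ASFR × survival probability):
  19: 1 × 0.1740 × 0.9876 = 0.17184
  20: 1 × 0.2145 × 0.9706 = 0.20819
  21: 1 × 0.2126 × 0.9540 = 0.20282
  22: 1 × 0.2519 × 0.9400 = 0.23679
  23: 1 × 0.2223 × 0.9279 = 0.20627
  24: 1 × 0.2139 × 0.9128 = 0.19525
  25: 1 × 0.2204 × 0.9057 = 0.19962
  26: 1 × 0.1928 × 0.9005 = 0.17362
  27: 1 × 0.2116 × 0.8943 = 0.18923
  28: 1 × 0.1960 × 0.8793 = 0.17234
  29: 1 × 0.1567 × 0.8678 = 0.13598
Sum = 2.09195
NRR = 0.488 × 2.09195 = 1.02087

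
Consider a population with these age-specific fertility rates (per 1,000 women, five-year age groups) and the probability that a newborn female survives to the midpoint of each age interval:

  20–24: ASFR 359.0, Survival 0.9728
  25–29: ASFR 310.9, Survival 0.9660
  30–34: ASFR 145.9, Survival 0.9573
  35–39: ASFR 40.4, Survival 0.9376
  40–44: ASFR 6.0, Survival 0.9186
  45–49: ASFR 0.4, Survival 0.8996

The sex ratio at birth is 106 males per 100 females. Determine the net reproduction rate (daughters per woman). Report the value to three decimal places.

Proportion female at birth = 100 / (100 + 106) = 0.48544.
Survival-weighted fertility by age (5·fₓ·Sₓ):
  20–24: 5 × 359.0/1000 × 0.9728 = 1.74618
  25–29: 5 × 310.9/1000 × 0.9660 = 1.50165
  30–34: 5 × 145.9/1000 × 0.9573 = 0.69835
  35–39: 5 × 40.4/1000 × 0.9376 = 0.18940
  40–44: 5 × 6.0/1000 × 0.9186 = 0.02756
  45–49: 5 × 0.4/1000 × 0.8996 = 0.00180
Sum = 4.16494
NRR = 0.48544 × 4.16494 = 2.02183
An NRR exceeding 1 indicates intrinsic growth under these rates.

2.022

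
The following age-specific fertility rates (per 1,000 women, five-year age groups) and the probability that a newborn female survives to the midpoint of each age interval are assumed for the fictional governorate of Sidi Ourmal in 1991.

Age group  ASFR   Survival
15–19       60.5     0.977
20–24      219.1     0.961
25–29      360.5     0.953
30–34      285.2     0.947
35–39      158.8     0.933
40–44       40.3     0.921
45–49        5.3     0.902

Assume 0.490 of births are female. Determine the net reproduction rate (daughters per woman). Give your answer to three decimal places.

Proportion female at birth = 0.490.
Per-age-group product (5 × ASFR × survival probability):
  15–19: 5 × 60.5/1000 × 0.977 = 0.29554
  20–24: 5 × 219.1/1000 × 0.961 = 1.05278
  25–29: 5 × 360.5/1000 × 0.953 = 1.71778
  30–34: 5 × 285.2/1000 × 0.947 = 1.35042
  35–39: 5 × 158.8/1000 × 0.933 = 0.74080
  40–44: 5 × 40.3/1000 × 0.921 = 0.18558
  45–49: 5 × 5.3/1000 × 0.902 = 0.02390
Sum = 5.36680
NRR = 0.490 × 5.36680 = 2.62973

2.630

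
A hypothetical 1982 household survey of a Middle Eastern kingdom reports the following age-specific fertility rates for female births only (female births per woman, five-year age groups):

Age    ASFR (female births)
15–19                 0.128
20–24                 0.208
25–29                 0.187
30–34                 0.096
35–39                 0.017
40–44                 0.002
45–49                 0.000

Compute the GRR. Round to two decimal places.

Sum of female ASFRs = 0.128 + 0.208 + 0.187 + 0.096 + 0.017 + 0.002 + 0.000 = 0.638
GRR = 5 × 0.638 = 3.19

3.19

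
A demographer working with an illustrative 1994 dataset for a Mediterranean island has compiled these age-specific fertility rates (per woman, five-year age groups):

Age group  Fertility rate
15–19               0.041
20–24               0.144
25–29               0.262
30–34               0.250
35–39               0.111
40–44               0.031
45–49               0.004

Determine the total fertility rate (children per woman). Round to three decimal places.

4.215

Sum of ASFRs = 0.041 + 0.144 + 0.262 + 0.250 + 0.111 + 0.031 + 0.004 = 0.843
TFR = 5 × 0.843 = 4.215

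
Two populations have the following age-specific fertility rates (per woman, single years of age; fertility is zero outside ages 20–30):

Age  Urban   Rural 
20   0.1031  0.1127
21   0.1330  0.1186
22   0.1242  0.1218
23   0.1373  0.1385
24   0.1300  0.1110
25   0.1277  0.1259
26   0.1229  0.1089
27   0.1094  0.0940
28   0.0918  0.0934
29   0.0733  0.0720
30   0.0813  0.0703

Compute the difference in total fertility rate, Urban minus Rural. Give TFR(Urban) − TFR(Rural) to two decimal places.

Urban:
  Sum of ASFRs = 0.1031 + 0.1330 + 0.1242 + 0.1373 + 0.1300 + 0.1277 + 0.1229 + 0.1094 + 0.0918 + 0.0733 + 0.0813 = 1.2340
  TFR = 1.234
Rural:
  Sum of ASFRs = 0.1127 + 0.1186 + 0.1218 + 0.1385 + 0.1110 + 0.1259 + 0.1089 + 0.0940 + 0.0934 + 0.0720 + 0.0703 = 1.1671
  TFR = 1.1671
Difference = 1.234 − 1.1671 = 0.0669

0.07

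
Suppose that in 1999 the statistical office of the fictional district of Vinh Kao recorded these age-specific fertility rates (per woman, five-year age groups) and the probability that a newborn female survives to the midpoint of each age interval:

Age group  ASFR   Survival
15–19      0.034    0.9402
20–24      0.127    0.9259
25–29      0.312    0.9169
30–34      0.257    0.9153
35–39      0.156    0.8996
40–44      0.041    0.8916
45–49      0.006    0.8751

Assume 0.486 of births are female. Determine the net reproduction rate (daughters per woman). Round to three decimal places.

Proportion female at birth = 0.486.
Survival-weighted fertility by age (5·fₓ·Sₓ):
  15–19: 5 × 0.034 × 0.9402 = 0.15983
  20–24: 5 × 0.127 × 0.9259 = 0.58795
  25–29: 5 × 0.312 × 0.9169 = 1.43036
  30–34: 5 × 0.257 × 0.9153 = 1.17616
  35–39: 5 × 0.156 × 0.8996 = 0.70169
  40–44: 5 × 0.041 × 0.8916 = 0.18278
  45–49: 5 × 0.006 × 0.8751 = 0.02625
Sum = 4.26502
NRR = 0.486 × 4.26502 = 2.07280
An NRR exceeding 1 indicates intrinsic growth under these rates.

2.073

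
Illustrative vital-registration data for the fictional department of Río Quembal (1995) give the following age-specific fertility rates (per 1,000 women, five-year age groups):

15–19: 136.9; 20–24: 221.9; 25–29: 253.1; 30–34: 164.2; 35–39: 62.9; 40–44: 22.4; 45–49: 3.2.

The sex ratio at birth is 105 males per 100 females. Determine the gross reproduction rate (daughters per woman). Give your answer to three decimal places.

Proportion female at birth = 100 / (100 + 105) = 0.48780.
Sum of ASFRs = 136.9 + 221.9 + 253.1 + 164.2 + 62.9 + 22.4 + 3.2 = 864.6
TFR = 5 × 864.6 / 1000 = 4.323
GRR = 0.48780 × 4.323 = 2.10876

2.109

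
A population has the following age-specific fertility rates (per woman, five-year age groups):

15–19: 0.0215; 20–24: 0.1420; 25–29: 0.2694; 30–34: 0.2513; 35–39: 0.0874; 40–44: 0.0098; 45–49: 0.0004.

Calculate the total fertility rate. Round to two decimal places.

Sum of ASFRs = 0.0215 + 0.1420 + 0.2694 + 0.2513 + 0.0874 + 0.0098 + 0.0004 = 0.7818
TFR = 5 × 0.7818 = 3.909

3.91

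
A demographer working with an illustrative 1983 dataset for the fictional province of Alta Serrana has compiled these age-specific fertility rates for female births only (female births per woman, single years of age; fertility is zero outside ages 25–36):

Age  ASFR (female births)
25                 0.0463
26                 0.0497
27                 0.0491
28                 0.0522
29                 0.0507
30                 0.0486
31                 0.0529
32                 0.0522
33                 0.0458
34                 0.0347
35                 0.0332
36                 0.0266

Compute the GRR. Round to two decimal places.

Sum of female ASFRs = 0.0463 + 0.0497 + 0.0491 + 0.0522 + 0.0507 + 0.0486 + 0.0529 + 0.0522 + 0.0458 + 0.0347 + 0.0332 + 0.0266 = 0.5420
GRR = 0.542

0.54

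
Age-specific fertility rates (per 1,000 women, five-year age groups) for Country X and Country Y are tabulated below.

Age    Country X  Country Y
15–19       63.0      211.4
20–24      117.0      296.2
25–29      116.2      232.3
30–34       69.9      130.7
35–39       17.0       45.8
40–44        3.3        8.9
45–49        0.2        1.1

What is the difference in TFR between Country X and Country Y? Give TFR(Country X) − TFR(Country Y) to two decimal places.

Country X:
  Sum of ASFRs = 63.0 + 117.0 + 116.2 + 69.9 + 17.0 + 3.3 + 0.2 = 386.6
  TFR = 5 × 386.6 / 1000 = 1.933
Country Y:
  Sum of ASFRs = 211.4 + 296.2 + 232.3 + 130.7 + 45.8 + 8.9 + 1.1 = 926.4
  TFR = 5 × 926.4 / 1000 = 4.632
Difference = 1.933 − 4.632 = -2.699

-2.70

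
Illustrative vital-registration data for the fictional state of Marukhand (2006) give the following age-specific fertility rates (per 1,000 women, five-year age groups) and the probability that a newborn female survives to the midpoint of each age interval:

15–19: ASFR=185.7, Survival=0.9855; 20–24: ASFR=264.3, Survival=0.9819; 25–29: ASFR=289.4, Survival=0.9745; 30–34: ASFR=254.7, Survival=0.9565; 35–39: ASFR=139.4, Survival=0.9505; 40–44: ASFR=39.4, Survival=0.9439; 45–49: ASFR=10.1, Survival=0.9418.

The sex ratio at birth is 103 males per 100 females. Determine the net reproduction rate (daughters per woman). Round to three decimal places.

2.826

Proportion female at birth = 100 / (100 + 103) = 0.49261.
Survival-weighted fertility by age (5·fₓ·Sₓ):
  15–19: 5 × 185.7/1000 × 0.9855 = 0.91504
  20–24: 5 × 264.3/1000 × 0.9819 = 1.29758
  25–29: 5 × 289.4/1000 × 0.9745 = 1.41010
  30–34: 5 × 254.7/1000 × 0.9565 = 1.21810
  35–39: 5 × 139.4/1000 × 0.9505 = 0.66250
  40–44: 5 × 39.4/1000 × 0.9439 = 0.18595
  45–49: 5 × 10.1/1000 × 0.9418 = 0.04756
Sum = 5.73683
NRR = 0.49261 × 5.73683 = 2.82602
An NRR exceeding 1 indicates intrinsic growth under these rates.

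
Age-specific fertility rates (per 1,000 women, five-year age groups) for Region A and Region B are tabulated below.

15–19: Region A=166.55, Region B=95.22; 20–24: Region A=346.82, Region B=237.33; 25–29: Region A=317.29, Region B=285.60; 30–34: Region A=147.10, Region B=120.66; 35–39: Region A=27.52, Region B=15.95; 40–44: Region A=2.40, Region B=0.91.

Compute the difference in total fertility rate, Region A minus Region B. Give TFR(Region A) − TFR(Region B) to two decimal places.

Region A:
  Sum of ASFRs = 166.55 + 346.82 + 317.29 + 147.10 + 27.52 + 2.40 = 1007.68
  TFR = 5 × 1007.68 / 1000 = 5.0384
Region B:
  Sum of ASFRs = 95.22 + 237.33 + 285.60 + 120.66 + 15.95 + 0.91 = 755.67
  TFR = 5 × 755.67 / 1000 = 3.77835
Difference = 5.0384 − 3.77835 = 1.26005

1.26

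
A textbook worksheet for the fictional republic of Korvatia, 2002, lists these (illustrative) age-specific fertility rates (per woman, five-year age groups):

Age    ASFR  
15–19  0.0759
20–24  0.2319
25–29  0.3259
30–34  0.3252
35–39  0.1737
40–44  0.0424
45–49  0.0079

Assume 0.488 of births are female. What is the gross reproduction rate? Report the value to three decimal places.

Proportion female at birth = 0.488.
Sum of ASFRs = 0.0759 + 0.2319 + 0.3259 + 0.3252 + 0.1737 + 0.0424 + 0.0079 = 1.1829
TFR = 5 × 1.1829 = 5.9145
GRR = 0.488 × 5.9145 = 2.88628

2.886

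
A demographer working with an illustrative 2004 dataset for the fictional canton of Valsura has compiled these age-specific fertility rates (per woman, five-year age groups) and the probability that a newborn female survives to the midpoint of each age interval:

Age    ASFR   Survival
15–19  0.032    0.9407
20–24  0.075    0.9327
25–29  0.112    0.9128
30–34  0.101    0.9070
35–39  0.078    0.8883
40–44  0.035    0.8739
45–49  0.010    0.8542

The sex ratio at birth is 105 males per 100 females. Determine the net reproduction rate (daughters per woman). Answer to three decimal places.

0.981

Proportion female at birth = 100 / (100 + 105) = 0.48780.
Survival-weighted fertility by age (5·fₓ·Sₓ):
  15–19: 5 × 0.032 × 0.9407 = 0.15051
  20–24: 5 × 0.075 × 0.9327 = 0.34976
  25–29: 5 × 0.112 × 0.9128 = 0.51117
  30–34: 5 × 0.101 × 0.9070 = 0.45804
  35–39: 5 × 0.078 × 0.8883 = 0.34644
  40–44: 5 × 0.035 × 0.8739 = 0.15293
  45–49: 5 × 0.010 × 0.8542 = 0.04271
Sum = 2.01156
NRR = 0.48780 × 2.01156 = 0.98124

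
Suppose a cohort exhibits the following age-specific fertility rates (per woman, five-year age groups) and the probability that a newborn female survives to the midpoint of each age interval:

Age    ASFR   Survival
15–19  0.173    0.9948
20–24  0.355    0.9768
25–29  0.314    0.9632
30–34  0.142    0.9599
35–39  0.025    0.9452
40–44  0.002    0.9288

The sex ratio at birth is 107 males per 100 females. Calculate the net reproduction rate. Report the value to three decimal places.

2.375

Proportion female at birth = 100 / (100 + 107) = 0.48309.
Per-age-group product (5 × ASFR × survival probability):
  15–19: 5 × 0.173 × 0.9948 = 0.86050
  20–24: 5 × 0.355 × 0.9768 = 1.73382
  25–29: 5 × 0.314 × 0.9632 = 1.51222
  30–34: 5 × 0.142 × 0.9599 = 0.68153
  35–39: 5 × 0.025 × 0.9452 = 0.11815
  40–44: 5 × 0.002 × 0.9288 = 0.00929
Sum = 4.91551
NRR = 0.48309 × 4.91551 = 2.37463
With NRR above 1 the population is above replacement fertility.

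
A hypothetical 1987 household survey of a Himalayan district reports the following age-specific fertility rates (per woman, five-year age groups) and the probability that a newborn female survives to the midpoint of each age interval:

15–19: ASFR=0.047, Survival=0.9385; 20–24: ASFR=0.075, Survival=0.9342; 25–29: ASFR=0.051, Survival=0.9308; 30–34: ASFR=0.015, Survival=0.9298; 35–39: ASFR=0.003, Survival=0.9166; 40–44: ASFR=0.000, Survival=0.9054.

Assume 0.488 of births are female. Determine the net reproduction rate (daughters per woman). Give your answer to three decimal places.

0.435

Proportion female at birth = 0.488.
Per-age-group product (5 × ASFR × survival probability):
  15–19: 5 × 0.047 × 0.9385 = 0.22055
  20–24: 5 × 0.075 × 0.9342 = 0.35033
  25–29: 5 × 0.051 × 0.9308 = 0.23735
  30–34: 5 × 0.015 × 0.9298 = 0.06974
  35–39: 5 × 0.003 × 0.9166 = 0.01375
  40–44: 5 × 0.000 × 0.9054 = 0.00000
Sum = 0.89172
NRR = 0.488 × 0.89172 = 0.43516
An NRR under 1 implies long-run decline under these rates.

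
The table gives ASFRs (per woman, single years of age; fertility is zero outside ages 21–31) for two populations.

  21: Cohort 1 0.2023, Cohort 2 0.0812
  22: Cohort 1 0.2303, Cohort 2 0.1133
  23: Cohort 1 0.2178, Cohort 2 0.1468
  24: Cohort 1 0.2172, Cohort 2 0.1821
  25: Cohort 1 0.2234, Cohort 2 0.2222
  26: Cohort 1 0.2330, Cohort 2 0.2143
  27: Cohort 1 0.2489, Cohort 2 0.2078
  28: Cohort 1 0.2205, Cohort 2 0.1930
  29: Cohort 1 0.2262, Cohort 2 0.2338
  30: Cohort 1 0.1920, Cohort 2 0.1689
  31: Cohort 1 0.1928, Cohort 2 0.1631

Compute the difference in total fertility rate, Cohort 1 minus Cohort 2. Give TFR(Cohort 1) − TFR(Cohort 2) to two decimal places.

0.48

Cohort 1:
  Sum of ASFRs = 0.2023 + 0.2303 + 0.2178 + 0.2172 + 0.2234 + 0.2330 + 0.2489 + 0.2205 + 0.2262 + 0.1920 + 0.1928 = 2.4044
  TFR = 2.4044
Cohort 2:
  Sum of ASFRs = 0.0812 + 0.1133 + 0.1468 + 0.1821 + 0.2222 + 0.2143 + 0.2078 + 0.1930 + 0.2338 + 0.1689 + 0.1631 = 1.9265
  TFR = 1.9265
Difference = 2.4044 − 1.9265 = 0.4779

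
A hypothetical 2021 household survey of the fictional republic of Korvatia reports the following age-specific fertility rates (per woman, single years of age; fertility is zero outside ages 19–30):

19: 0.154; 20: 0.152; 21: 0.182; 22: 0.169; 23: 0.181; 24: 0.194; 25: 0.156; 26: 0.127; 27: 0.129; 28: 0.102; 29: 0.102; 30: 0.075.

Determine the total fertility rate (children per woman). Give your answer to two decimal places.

Sum of ASFRs = 0.154 + 0.152 + 0.182 + 0.169 + 0.181 + 0.194 + 0.156 + 0.127 + 0.129 + 0.102 + 0.102 + 0.075 = 1.723
TFR = 1.723

1.72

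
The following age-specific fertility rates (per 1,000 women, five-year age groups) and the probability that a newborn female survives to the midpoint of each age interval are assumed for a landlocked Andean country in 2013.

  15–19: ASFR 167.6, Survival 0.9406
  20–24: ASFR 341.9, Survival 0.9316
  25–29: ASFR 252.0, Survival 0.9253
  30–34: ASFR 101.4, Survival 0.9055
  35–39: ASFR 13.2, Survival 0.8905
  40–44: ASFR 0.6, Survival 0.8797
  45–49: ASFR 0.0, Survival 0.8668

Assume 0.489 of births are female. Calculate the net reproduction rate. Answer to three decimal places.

Proportion female at birth = 0.489.
Each age group contributes 5 × ASFR × survival:
  15–19: 5 × 167.6/1000 × 0.9406 = 0.78822
  20–24: 5 × 341.9/1000 × 0.9316 = 1.59257
  25–29: 5 × 252.0/1000 × 0.9253 = 1.16588
  30–34: 5 × 101.4/1000 × 0.9055 = 0.45909
  35–39: 5 × 13.2/1000 × 0.8905 = 0.05877
  40–44: 5 × 0.6/1000 × 0.8797 = 0.00264
  45–49: 5 × 0.0/1000 × 0.8668 = 0.00000
Sum = 4.06717
NRR = 0.489 × 4.06717 = 1.98885

1.989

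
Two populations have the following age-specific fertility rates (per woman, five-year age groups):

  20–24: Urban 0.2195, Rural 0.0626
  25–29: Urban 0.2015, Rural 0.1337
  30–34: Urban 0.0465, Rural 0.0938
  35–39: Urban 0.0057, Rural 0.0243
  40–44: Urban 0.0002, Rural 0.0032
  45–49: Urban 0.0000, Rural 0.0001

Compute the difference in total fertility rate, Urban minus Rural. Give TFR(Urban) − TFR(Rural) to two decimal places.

0.78

Urban:
  Sum of ASFRs = 0.2195 + 0.2015 + 0.0465 + 0.0057 + 0.0002 + 0.0000 = 0.4734
  TFR = 5 × 0.4734 = 2.367
Rural:
  Sum of ASFRs = 0.0626 + 0.1337 + 0.0938 + 0.0243 + 0.0032 + 0.0001 = 0.3177
  TFR = 5 × 0.3177 = 1.5885
Difference = 2.367 − 1.5885 = 0.7785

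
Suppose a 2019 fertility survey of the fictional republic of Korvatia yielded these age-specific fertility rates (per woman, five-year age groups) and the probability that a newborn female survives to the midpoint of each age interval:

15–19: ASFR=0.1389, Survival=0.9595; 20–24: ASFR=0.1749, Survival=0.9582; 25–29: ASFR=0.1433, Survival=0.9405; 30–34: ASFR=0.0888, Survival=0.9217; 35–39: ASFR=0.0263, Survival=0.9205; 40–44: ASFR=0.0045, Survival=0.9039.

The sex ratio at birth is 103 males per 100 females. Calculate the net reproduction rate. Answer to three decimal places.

Proportion female at birth = 100 / (100 + 103) = 0.49261.
Weighting each age-specific rate by interval width and survival:
  15–19: 5 × 0.1389 × 0.9595 = 0.66637
  20–24: 5 × 0.1749 × 0.9582 = 0.83795
  25–29: 5 × 0.1433 × 0.9405 = 0.67387
  30–34: 5 × 0.0888 × 0.9217 = 0.40923
  35–39: 5 × 0.0263 × 0.9205 = 0.12105
  40–44: 5 × 0.0045 × 0.9039 = 0.02034
Sum = 2.72881
NRR = 0.49261 × 2.72881 = 1.34424
NRR > 1, so each generation more than replaces itself.

1.344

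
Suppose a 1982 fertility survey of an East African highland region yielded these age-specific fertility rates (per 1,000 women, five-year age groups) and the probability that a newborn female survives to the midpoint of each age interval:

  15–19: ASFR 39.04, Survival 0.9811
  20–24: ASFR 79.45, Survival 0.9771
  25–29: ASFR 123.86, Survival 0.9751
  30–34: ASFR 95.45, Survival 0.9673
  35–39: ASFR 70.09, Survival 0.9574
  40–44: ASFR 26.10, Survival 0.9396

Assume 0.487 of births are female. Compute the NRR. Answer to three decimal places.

Proportion female at birth = 0.487.
Weighting each age-specific rate by interval width and survival:
  15–19: 5 × 39.04/1000 × 0.9811 = 0.19151
  20–24: 5 × 79.45/1000 × 0.9771 = 0.38815
  25–29: 5 × 123.86/1000 × 0.9751 = 0.60388
  30–34: 5 × 95.45/1000 × 0.9673 = 0.46164
  35–39: 5 × 70.09/1000 × 0.9574 = 0.33552
  40–44: 5 × 26.10/1000 × 0.9396 = 0.12262
Sum = 2.10332
NRR = 0.487 × 2.10332 = 1.02432

1.024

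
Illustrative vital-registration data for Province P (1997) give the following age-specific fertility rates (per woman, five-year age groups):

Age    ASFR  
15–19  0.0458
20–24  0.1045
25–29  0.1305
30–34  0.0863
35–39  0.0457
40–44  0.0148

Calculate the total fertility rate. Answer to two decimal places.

Sum of ASFRs = 0.0458 + 0.1045 + 0.1305 + 0.0863 + 0.0457 + 0.0148 = 0.4276
TFR = 5 × 0.4276 = 2.138

2.14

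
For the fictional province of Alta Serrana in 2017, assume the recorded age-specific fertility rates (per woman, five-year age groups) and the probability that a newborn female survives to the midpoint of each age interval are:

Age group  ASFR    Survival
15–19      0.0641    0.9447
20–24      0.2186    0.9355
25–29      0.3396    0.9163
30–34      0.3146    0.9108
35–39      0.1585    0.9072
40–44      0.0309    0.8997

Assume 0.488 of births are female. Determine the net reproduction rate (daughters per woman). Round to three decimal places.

2.524

Proportion female at birth = 0.488.
Survival-weighted fertility by age (5·fₓ·Sₓ):
  15–19: 5 × 0.0641 × 0.9447 = 0.30278
  20–24: 5 × 0.2186 × 0.9355 = 1.02250
  25–29: 5 × 0.3396 × 0.9163 = 1.55588
  30–34: 5 × 0.3146 × 0.9108 = 1.43269
  35–39: 5 × 0.1585 × 0.9072 = 0.71896
  40–44: 5 × 0.0309 × 0.8997 = 0.13900
Sum = 5.17181
NRR = 0.488 × 5.17181 = 2.52384
An NRR exceeding 1 indicates intrinsic growth under these rates.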